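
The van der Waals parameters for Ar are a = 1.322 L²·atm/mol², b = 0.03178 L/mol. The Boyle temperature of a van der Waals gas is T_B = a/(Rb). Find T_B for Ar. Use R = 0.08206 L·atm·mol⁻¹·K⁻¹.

For a van der Waals gas the second virial coefficient B₂ = b − a/(RT) vanishes at T_B = a/(Rb).
T_B = 1.322/(0.08206×0.03178) = 1.322/0.0026079 = 506.9 K

T_B ≈ 506.9 K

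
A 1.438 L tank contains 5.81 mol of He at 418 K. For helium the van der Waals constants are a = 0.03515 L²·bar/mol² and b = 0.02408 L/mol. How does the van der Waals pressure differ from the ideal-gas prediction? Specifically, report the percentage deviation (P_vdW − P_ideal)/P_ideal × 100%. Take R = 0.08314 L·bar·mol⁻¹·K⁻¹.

Ideal: P_ideal = nRT/V = (5.81)(0.08314)(418)/1.438 = 140.412 bar
vdW: P = nRT/(V − nb) − a n²/V² = 201.912/1.29810 − 1.18653/2.06784 = 155.544 − 0.573802 = 154.970 bar
% deviation = (154.970 − 140.412)/140.412 × 100% = 10.37%

10.37 %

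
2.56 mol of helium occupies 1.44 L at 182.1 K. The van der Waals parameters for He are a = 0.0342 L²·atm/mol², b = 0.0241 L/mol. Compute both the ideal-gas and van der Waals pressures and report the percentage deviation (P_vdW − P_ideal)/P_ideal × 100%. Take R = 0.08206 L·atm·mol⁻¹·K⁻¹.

Ideal: P_ideal = nRT/V = (2.56)(0.08206)(182.1)/1.44 = 26.5656 atm
vdW: P = nRT/(V − nb) − a n²/V² = 38.2544/1.37830 − 0.224133/2.07360 = 27.7548 − 0.108089 = 27.6467 atm
% deviation = (27.6467 − 26.5656)/26.5656 × 100% = 4.07%

4.07 %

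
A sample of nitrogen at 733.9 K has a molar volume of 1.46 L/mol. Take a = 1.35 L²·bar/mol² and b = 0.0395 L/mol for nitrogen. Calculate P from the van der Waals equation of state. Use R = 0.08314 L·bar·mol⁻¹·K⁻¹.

P ≈ 42.32 bar

P = RT/(V_m − b) − a/V_m²
RT/(V_m − b) = (0.08314)(733.9)/(1.46 − 0.0395) = 61.016/1.4205 = 42.954 bar
a/V_m² = 1.35/(1.46)² = 0.63333 bar
P = 42.954 − 0.63333 = 42.32 bar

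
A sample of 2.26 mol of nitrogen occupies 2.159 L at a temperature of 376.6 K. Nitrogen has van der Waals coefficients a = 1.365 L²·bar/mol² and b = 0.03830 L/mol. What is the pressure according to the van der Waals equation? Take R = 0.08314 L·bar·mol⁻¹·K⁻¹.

P ≈ 32.65 bar

P = nRT/(V − nb) − a n²/V²
nRT/(V − nb) = (2.26)(0.08314)(376.6)/(2.159 − 2.26×0.03830) = 70.762/2.0724 = 34.145 bar
a n²/V² = (1.365)(2.26)²/(2.159)² = 1.4957 bar
P = 34.145 − 1.4957 = 32.65 bar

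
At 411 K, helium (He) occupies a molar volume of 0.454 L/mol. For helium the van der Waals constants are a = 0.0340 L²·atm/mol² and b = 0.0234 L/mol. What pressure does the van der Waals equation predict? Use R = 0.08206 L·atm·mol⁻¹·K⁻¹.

P ≈ 78.16 atm

P = RT/(V_m − b) − a/V_m²
RT/(V_m − b) = (0.08206)(411)/(0.454 − 0.0234) = 33.727/0.43060 = 78.326 atm
a/V_m² = 0.0340/(0.454)² = 0.16496 atm
P = 78.326 − 0.16496 = 78.16 atm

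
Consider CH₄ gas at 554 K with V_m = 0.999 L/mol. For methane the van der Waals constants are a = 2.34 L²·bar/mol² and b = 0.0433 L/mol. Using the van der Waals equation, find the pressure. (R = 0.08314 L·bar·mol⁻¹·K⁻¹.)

P ≈ 45.85 bar

P = RT/(V_m − b) − a/V_m²
RT/(V_m − b) = (0.08314)(554)/(0.999 − 0.0433) = 46.060/0.95570 = 48.195 bar
a/V_m² = 2.34/(0.999)² = 2.3447 bar
P = 48.195 − 2.3447 = 45.85 bar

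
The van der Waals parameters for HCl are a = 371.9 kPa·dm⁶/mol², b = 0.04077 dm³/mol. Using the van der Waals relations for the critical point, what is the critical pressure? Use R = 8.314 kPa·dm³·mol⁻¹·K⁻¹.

For a van der Waals gas, P_c = a/(27b²).
P_c = 371.9/(27×(0.04077)²) = 371.9/0.044879 = 8287 kPa

P_c ≈ 8287 kPa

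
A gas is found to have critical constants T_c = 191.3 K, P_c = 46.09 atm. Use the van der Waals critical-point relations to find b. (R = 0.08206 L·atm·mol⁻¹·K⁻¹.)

b ≈ 0.04257 L/mol

From T_c = 8a/(27Rb) and P_c = a/(27b²): b = R T_c/(8 P_c).
b = (0.08206)(191.3)/(8×46.09) = 15.698/368.72 = 0.04257 L/mol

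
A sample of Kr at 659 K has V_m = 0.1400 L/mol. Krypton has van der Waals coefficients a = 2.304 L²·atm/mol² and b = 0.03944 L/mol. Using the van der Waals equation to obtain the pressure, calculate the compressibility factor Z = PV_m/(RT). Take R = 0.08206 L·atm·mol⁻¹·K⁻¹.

P = RT/(V_m − b) − a/V_m² = (0.08206)(659)/(0.1400 − 0.03944) − 2.304/(0.1400)²
  = 54.078/0.10056 − 117.55 = 537.77 − 117.55 = 420.22 atm
Z = PV_m/(RT) = (420.22)(0.1400)/((0.08206)(659)) = 58.831/54.078 = 1.088

Z ≈ 1.088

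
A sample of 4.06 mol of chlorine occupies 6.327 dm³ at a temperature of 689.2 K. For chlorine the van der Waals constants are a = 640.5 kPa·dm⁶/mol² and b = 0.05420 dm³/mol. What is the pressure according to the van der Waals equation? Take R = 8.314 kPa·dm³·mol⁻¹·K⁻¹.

P = nRT/(V − nb) − a n²/V²
nRT/(V − nb) = (4.06)(8.314)(689.2)/(6.327 − 4.06×0.05420) = 23264/6.1069 = 3809.5 kPa
a n²/V² = (640.5)(4.06)²/(6.327)² = 263.74 kPa
P = 3809.5 − 263.74 = 3546 kPa

P ≈ 3546 kPa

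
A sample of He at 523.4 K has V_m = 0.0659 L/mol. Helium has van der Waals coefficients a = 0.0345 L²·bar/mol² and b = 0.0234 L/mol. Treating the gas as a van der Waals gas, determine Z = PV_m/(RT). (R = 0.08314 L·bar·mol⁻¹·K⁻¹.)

P = RT/(V_m − b) − a/V_m² = (0.08314)(523.4)/(0.0659 − 0.0234) − 0.0345/(0.0659)²
  = 43.515/0.042500 − 7.9442 = 1023.9 − 7.9442 = 1016.0 bar
Z = PV_m/(RT) = (1016.0)(0.0659)/((0.08314)(523.4)) = 66.954/43.515 = 1.539

Z ≈ 1.539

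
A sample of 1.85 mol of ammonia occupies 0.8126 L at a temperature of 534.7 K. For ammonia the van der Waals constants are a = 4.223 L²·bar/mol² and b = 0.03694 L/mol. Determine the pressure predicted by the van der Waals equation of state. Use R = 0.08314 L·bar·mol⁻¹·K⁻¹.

P = nRT/(V − nb) − a n²/V²
nRT/(V − nb) = (1.85)(0.08314)(534.7)/(0.8126 − 1.85×0.03694) = 82.242/0.74426 = 110.50 bar
a n²/V² = (4.223)(1.85)²/(0.8126)² = 21.888 bar
P = 110.50 − 21.888 = 88.61 bar

P ≈ 88.61 bar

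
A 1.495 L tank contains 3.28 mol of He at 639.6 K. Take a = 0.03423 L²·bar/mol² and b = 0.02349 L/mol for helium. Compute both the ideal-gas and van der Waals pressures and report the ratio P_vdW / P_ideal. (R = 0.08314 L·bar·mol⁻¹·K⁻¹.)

Ideal: P_ideal = nRT/V = (3.28)(0.08314)(639.6)/1.495 = 116.668 bar
vdW: P = nRT/(V − nb) − a n²/V² = 174.418/1.41795 − 0.368260/2.23503 = 123.007 − 0.164767 = 122.842 bar
Ratio = 122.842/116.668 = 1.053

P_vdW / P_ideal ≈ 1.053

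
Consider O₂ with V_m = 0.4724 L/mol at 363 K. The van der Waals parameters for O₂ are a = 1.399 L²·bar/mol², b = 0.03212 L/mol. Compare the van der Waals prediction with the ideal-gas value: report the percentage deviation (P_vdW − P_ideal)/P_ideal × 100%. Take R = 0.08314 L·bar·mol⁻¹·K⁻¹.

-2.52 %

Ideal: P_ideal = RT/V_m = (0.08314)(363)/0.4724 = 63.8862 bar
vdW: P = RT/(V_m − b) − a/V_m² = 30.1798/0.440280 − 1.399/0.223162 = 68.5468 − 6.26899 = 62.2778 bar
% deviation = (62.2778 − 63.8862)/63.8862 × 100% = -2.52%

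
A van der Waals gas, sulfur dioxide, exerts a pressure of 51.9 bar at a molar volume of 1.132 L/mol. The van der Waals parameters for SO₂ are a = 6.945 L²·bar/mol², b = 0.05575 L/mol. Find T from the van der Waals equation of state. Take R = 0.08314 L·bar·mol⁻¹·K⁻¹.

T ≈ 742.0 K

T = (P + a/V_m²)(V_m − b)/R
P + a/V_m² = 51.9 + 6.945/(1.132)² = 57.320 bar
V_m − b = 1.132 − 0.05575 = 1.0763 L/mol
T = (57.320)(1.0763)/0.08314 = 742.0 K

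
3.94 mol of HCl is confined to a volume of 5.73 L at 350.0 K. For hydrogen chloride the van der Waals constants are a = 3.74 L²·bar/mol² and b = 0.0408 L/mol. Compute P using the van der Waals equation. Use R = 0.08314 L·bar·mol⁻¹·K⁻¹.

P ≈ 18.82 bar

P = nRT/(V − nb) − a n²/V²
nRT/(V − nb) = (3.94)(0.08314)(350.0)/(5.73 − 3.94×0.0408) = 114.65/5.5692 = 20.586 bar
a n²/V² = (3.74)(3.94)²/(5.73)² = 1.7683 bar
P = 20.586 − 1.7683 = 18.82 bar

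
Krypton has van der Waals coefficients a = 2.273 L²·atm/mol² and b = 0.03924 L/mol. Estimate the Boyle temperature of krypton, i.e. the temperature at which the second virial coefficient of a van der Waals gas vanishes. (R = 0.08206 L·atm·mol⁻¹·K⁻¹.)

For a van der Waals gas the second virial coefficient B₂ = b − a/(RT) vanishes at T_B = a/(Rb).
T_B = 2.273/(0.08206×0.03924) = 2.273/0.0032200 = 705.9 K

T_B ≈ 705.9 K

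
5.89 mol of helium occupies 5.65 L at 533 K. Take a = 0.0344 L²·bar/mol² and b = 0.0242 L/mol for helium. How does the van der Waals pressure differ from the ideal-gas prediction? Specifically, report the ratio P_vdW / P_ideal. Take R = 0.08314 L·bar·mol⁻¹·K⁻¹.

P_vdW / P_ideal ≈ 1.025

Ideal: P_ideal = nRT/V = (5.89)(0.08314)(533)/5.65 = 46.1960 bar
vdW: P = nRT/(V − nb) − a n²/V² = 261.007/5.50746 − 1.19341/31.9225 = 47.3915 − 0.0373846 = 47.3541 bar
Ratio = 47.3541/46.1960 = 1.025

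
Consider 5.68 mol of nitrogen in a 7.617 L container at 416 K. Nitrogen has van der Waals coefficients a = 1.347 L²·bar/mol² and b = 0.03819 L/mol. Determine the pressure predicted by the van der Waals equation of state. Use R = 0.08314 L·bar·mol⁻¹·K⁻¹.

P = nRT/(V − nb) − a n²/V²
nRT/(V − nb) = (5.68)(0.08314)(416)/(7.617 − 5.68×0.03819) = 196.45/7.4001 = 26.547 bar
a n²/V² = (1.347)(5.68)²/(7.617)² = 0.74903 bar
P = 26.547 − 0.74903 = 25.80 bar

P ≈ 25.80 bar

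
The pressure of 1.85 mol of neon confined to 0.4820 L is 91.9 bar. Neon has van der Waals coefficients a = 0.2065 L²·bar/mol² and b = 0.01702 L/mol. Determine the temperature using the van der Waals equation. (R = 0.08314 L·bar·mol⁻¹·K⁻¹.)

T = (P + a n²/V²)(V − nb)/(nR)
P + a n²/V² = 91.9 + (0.2065)(1.85)²/(0.4820)² = 94.942 bar
V − nb = 0.4820 − (1.85)(0.01702) = 0.45051 L
T = (94.942)(0.45051)/((1.85)(0.08314)) = 278.1 K

T ≈ 278.1 K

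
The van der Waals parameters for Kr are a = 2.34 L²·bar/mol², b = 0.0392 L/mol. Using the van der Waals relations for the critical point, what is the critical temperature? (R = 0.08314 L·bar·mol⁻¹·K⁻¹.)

For a van der Waals gas, T_c = 8a/(27Rb).
T_c = 8×2.34/(27×0.08314×0.0392) = 18.720/0.087995 = 212.7 K

T_c ≈ 212.7 K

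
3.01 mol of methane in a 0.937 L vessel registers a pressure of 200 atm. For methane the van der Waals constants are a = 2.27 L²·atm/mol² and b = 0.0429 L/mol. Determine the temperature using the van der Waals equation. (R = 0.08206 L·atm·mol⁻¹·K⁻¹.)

T ≈ 730.8 K

T = (P + a n²/V²)(V − nb)/(nR)
P + a n²/V² = 200 + (2.27)(3.01)²/(0.937)² = 223.43 atm
V − nb = 0.937 − (3.01)(0.0429) = 0.80787 L
T = (223.43)(0.80787)/((3.01)(0.08206)) = 730.8 K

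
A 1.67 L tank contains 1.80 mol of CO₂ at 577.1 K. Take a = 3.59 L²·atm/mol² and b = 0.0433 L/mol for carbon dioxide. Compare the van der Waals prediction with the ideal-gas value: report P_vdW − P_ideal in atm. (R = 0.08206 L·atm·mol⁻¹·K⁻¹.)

Ideal: P_ideal = nRT/V = (1.80)(0.08206)(577.1)/1.67 = 51.0433 atm
vdW: P = nRT/(V − nb) − a n²/V² = 85.2423/1.59206 − 11.6316/2.78890 = 53.5421 − 4.17068 = 49.3714 atm
ΔP = 49.3714 − 51.0433 = -1.672 atm

ΔP ≈ -1.672 atm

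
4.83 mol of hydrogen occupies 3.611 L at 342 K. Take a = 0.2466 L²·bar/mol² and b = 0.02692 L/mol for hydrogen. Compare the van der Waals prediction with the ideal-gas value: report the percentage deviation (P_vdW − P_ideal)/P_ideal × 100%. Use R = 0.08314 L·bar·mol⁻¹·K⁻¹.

2.58 %

Ideal: P_ideal = nRT/V = (4.83)(0.08314)(342)/3.611 = 38.0326 bar
vdW: P = nRT/(V − nb) − a n²/V² = 137.336/3.48098 − 5.75291/13.0393 = 39.4533 − 0.441198 = 39.0121 bar
% deviation = (39.0121 − 38.0326)/38.0326 × 100% = 2.58%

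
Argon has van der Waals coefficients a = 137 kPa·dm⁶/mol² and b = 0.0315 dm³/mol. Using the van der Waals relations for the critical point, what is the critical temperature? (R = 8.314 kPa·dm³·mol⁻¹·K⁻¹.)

For a van der Waals gas, T_c = 8a/(27Rb).
T_c = 8×137/(27×8.314×0.0315) = 1096.0/7.0711 = 155.0 K

T_c ≈ 155.0 K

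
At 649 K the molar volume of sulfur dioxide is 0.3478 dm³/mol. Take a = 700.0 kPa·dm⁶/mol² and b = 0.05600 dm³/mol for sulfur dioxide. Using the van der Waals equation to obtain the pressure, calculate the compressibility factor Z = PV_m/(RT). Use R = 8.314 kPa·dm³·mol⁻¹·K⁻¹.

Z ≈ 0.8189

P = RT/(V_m − b) − a/V_m² = (8.314)(649)/(0.3478 − 0.05600) − 700.0/(0.3478)²
  = 5395.8/0.29180 − 5786.8 = 18491 − 5786.8 = 12704 kPa
Z = PV_m/(RT) = (12704)(0.3478)/((8.314)(649)) = 4418.5/5395.8 = 0.8189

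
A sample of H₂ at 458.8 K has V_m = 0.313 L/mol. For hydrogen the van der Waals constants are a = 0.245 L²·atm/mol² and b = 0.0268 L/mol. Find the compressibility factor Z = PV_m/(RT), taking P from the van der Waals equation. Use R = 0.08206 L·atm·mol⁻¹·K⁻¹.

Z ≈ 1.073

P = RT/(V_m − b) − a/V_m² = (0.08206)(458.8)/(0.313 − 0.0268) − 0.245/(0.313)²
  = 37.649/0.28620 − 2.5008 = 131.55 − 2.5008 = 129.05 atm
Z = PV_m/(RT) = (129.05)(0.313)/((0.08206)(458.8)) = 40.393/37.649 = 1.073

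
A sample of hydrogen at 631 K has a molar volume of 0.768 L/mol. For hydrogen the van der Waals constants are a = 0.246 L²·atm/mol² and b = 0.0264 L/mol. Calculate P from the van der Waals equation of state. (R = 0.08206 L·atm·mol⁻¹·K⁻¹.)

P ≈ 69.40 atm

P = RT/(V_m − b) − a/V_m²
RT/(V_m − b) = (0.08206)(631)/(0.768 − 0.0264) = 51.780/0.74160 = 69.822 atm
a/V_m² = 0.246/(0.768)² = 0.41707 atm
P = 69.822 − 0.41707 = 69.40 atm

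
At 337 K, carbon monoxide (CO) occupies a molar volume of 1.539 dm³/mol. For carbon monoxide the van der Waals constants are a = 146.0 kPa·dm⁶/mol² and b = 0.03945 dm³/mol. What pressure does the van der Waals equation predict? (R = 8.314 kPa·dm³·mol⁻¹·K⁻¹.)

P = RT/(V_m − b) − a/V_m²
RT/(V_m − b) = (8.314)(337)/(1.539 − 0.03945) = 2801.8/1.4996 = 1868.4 kPa
a/V_m² = 146.0/(1.539)² = 61.642 kPa
P = 1868.4 − 61.642 = 1807 kPa

P ≈ 1807 kPa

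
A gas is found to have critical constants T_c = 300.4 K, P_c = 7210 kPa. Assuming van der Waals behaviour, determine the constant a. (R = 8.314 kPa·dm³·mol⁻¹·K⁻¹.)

a ≈ 365.0 kPa·dm⁶/mol²

From T_c = 8a/(27Rb) and P_c = a/(27b²): a = 27 R² T_c²/(64 P_c).
a = 27×(8.314)²×(300.4)²/(64×7210) = 168416121/461440 = 365.0 kPa·dm⁶/mol²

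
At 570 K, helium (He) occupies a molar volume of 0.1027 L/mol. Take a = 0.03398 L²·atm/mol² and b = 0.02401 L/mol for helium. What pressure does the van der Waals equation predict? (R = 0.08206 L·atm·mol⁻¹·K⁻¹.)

P ≈ 591.2 atm

P = RT/(V_m − b) − a/V_m²
RT/(V_m − b) = (0.08206)(570)/(0.1027 − 0.02401) = 46.774/0.078690 = 594.41 atm
a/V_m² = 0.03398/(0.1027)² = 3.2217 atm
P = 594.41 − 3.2217 = 591.2 atm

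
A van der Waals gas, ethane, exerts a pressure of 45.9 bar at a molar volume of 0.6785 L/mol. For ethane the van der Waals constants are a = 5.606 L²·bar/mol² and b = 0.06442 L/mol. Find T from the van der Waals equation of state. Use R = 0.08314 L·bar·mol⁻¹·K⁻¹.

T ≈ 429.0 K

T = (P + a/V_m²)(V_m − b)/R
P + a/V_m² = 45.9 + 5.606/(0.6785)² = 58.077 bar
V_m − b = 0.6785 − 0.06442 = 0.61408 L/mol
T = (58.077)(0.61408)/0.08314 = 429.0 K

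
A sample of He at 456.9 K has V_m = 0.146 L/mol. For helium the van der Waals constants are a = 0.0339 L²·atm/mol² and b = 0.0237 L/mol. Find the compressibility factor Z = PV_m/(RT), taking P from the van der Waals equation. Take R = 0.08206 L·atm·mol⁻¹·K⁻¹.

Z ≈ 1.188

P = RT/(V_m − b) − a/V_m² = (0.08206)(456.9)/(0.146 − 0.0237) − 0.0339/(0.146)²
  = 37.493/0.12230 − 1.5904 = 306.57 − 1.5904 = 304.98 atm
Z = PV_m/(RT) = (304.98)(0.146)/((0.08206)(456.9)) = 44.527/37.493 = 1.188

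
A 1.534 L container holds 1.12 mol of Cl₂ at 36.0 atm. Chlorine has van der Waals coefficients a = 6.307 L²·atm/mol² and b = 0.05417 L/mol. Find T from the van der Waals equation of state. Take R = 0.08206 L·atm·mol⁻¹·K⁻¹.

T ≈ 631.0 K

T = (P + a n²/V²)(V − nb)/(nR)
P + a n²/V² = 36.0 + (6.307)(1.12)²/(1.534)² = 39.362 atm
V − nb = 1.534 − (1.12)(0.05417) = 1.4733 L
T = (39.362)(1.4733)/((1.12)(0.08206)) = 631.0 K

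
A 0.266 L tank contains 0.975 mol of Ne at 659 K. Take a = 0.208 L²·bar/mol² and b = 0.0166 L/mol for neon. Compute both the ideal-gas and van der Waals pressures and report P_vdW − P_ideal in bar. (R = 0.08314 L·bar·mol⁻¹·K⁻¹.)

ΔP ≈ 10.22 bar

Ideal: P_ideal = nRT/V = (0.975)(0.08314)(659)/0.266 = 200.825 bar
vdW: P = nRT/(V − nb) − a n²/V² = 53.4195/0.249815 − 0.197730/0.0707560 = 213.836 − 2.79453 = 211.041 bar
ΔP = 211.041 − 200.825 = 10.22 bar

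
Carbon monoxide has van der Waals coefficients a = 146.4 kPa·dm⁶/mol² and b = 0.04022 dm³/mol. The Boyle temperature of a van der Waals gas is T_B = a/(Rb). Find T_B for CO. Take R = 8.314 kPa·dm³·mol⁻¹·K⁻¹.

For a van der Waals gas the second virial coefficient B₂ = b − a/(RT) vanishes at T_B = a/(Rb).
T_B = 146.4/(8.314×0.04022) = 146.4/0.33439 = 437.8 K

T_B ≈ 437.8 K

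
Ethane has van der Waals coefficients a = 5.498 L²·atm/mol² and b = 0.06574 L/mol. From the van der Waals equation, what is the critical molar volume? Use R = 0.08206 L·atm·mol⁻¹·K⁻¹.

For a van der Waals gas, V_m,c = 3b.
V_m,c = 3×0.06574 = 0.1972 L/mol

V_m,c ≈ 0.1972 L/mol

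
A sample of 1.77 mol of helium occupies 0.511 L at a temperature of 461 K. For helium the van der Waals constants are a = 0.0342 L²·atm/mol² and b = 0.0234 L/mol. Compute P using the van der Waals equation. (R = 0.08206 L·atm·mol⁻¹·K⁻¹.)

P = nRT/(V − nb) − a n²/V²
nRT/(V − nb) = (1.77)(0.08206)(461)/(0.511 − 1.77×0.0234) = 66.958/0.46958 = 142.59 atm
a n²/V² = (0.0342)(1.77)²/(0.511)² = 0.41033 atm
P = 142.59 − 0.41033 = 142.2 atm

P ≈ 142.2 atm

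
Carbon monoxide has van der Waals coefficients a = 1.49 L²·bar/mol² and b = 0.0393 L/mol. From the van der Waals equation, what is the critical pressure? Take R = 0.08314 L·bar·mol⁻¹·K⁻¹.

P_c ≈ 35.73 bar

For a van der Waals gas, P_c = a/(27b²).
P_c = 1.49/(27×(0.0393)²) = 1.49/0.041701 = 35.73 bar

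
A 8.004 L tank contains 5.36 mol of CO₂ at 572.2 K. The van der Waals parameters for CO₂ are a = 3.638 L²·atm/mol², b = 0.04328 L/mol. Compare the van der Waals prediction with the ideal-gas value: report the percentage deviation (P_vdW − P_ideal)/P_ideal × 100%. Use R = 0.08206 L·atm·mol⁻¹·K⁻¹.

-2.20 %

Ideal: P_ideal = nRT/V = (5.36)(0.08206)(572.2)/8.004 = 31.4439 atm
vdW: P = nRT/(V − nb) − a n²/V² = 251.677/7.77202 − 104.518/64.0640 = 32.3824 − 1.63146 = 30.7509 atm
% deviation = (30.7509 − 31.4439)/31.4439 × 100% = -2.20%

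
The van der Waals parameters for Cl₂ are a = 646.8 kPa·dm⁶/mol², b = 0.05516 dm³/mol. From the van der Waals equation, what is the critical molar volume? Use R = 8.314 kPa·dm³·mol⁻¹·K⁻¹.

For a van der Waals gas, V_m,c = 3b.
V_m,c = 3×0.05516 = 0.1655 dm³/mol

V_m,c ≈ 0.1655 dm³/mol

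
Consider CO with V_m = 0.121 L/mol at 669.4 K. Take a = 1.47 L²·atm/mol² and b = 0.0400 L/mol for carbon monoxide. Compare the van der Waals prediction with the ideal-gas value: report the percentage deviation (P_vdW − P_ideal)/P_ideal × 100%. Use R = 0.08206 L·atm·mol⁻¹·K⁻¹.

Ideal: P_ideal = RT/V_m = (0.08206)(669.4)/0.121 = 453.975 atm
vdW: P = RT/(V_m − b) − a/V_m² = 54.9310/0.0810000 − 1.47/0.0146410 = 678.160 − 100.403 = 577.757 atm
% deviation = (577.757 − 453.975)/453.975 × 100% = 27.27%

27.27 %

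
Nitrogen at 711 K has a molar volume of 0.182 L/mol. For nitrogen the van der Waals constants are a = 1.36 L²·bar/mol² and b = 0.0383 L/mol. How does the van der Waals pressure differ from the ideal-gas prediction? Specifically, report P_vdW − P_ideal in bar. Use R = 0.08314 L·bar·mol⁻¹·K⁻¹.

Ideal: P_ideal = RT/V_m = (0.08314)(711)/0.182 = 324.794 bar
vdW: P = RT/(V_m − b) − a/V_m² = 59.1125/0.143700 − 1.36/0.0331240 = 411.360 − 41.0578 = 370.302 bar
ΔP = 370.302 − 324.794 = 45.51 bar

ΔP ≈ 45.51 bar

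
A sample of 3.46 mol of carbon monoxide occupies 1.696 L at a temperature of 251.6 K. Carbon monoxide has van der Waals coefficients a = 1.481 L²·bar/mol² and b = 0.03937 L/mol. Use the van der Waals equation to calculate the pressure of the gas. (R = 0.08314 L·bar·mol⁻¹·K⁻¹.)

P = nRT/(V − nb) − a n²/V²
nRT/(V − nb) = (3.46)(0.08314)(251.6)/(1.696 − 3.46×0.03937) = 72.376/1.5598 = 46.401 bar
a n²/V² = (1.481)(3.46)²/(1.696)² = 6.1639 bar
P = 46.401 − 6.1639 = 40.24 bar

P ≈ 40.24 bar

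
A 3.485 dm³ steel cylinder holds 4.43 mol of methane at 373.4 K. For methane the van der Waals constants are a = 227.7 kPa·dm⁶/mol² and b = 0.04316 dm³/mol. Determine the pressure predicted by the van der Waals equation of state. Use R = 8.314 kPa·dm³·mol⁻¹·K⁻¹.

P = nRT/(V − nb) − a n²/V²
nRT/(V − nb) = (4.43)(8.314)(373.4)/(3.485 − 4.43×0.04316) = 13753/3.2938 = 4175.4 kPa
a n²/V² = (227.7)(4.43)²/(3.485)² = 367.93 kPa
P = 4175.4 − 367.93 = 3807 kPa

P ≈ 3807 kPa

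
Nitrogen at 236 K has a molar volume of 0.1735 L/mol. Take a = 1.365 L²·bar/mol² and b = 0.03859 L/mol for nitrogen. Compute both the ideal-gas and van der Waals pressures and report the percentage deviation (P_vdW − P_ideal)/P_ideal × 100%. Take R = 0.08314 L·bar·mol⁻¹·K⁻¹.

-11.49 %

Ideal: P_ideal = RT/V_m = (0.08314)(236)/0.1735 = 113.090 bar
vdW: P = RT/(V_m − b) − a/V_m² = 19.6210/0.134910 − 1.365/0.0301023 = 145.438 − 45.3454 = 100.093 bar
% deviation = (100.093 − 113.090)/113.090 × 100% = -11.49%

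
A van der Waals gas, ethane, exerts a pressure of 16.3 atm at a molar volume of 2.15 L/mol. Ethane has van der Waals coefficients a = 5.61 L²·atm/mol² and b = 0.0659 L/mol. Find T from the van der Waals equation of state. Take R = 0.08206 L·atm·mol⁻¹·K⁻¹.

T = (P + a/V_m²)(V_m − b)/R
P + a/V_m² = 16.3 + 5.61/(2.15)² = 17.514 atm
V_m − b = 2.15 − 0.0659 = 2.0841 L/mol
T = (17.514)(2.0841)/0.08206 = 444.8 K

T ≈ 444.8 K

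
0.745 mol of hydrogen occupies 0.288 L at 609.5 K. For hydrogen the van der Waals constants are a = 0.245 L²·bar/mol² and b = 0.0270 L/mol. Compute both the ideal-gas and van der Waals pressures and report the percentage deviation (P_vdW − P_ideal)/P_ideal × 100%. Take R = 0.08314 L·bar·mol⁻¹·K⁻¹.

6.26 %

Ideal: P_ideal = nRT/V = (0.745)(0.08314)(609.5)/0.288 = 131.083 bar
vdW: P = nRT/(V − nb) − a n²/V² = 37.7520/0.267885 − 0.135981/0.0829440 = 140.926 − 1.63943 = 139.287 bar
% deviation = (139.287 − 131.083)/131.083 × 100% = 6.26%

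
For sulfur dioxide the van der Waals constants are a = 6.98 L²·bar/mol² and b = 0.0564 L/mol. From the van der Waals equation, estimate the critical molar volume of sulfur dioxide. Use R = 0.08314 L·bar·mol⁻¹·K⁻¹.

For a van der Waals gas, V_m,c = 3b.
V_m,c = 3×0.0564 = 0.1692 L/mol

V_m,c ≈ 0.1692 L/mol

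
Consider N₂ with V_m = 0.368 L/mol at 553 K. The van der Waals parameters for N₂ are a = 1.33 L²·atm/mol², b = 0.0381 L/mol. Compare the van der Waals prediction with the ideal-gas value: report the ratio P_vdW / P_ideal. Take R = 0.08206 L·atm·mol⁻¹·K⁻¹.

P_vdW / P_ideal ≈ 1.036

Ideal: P_ideal = RT/V_m = (0.08206)(553)/0.368 = 123.313 atm
vdW: P = RT/(V_m − b) − a/V_m² = 45.3792/0.329900 − 1.33/0.135424 = 137.554 − 9.82101 = 127.733 atm
Ratio = 127.733/123.313 = 1.036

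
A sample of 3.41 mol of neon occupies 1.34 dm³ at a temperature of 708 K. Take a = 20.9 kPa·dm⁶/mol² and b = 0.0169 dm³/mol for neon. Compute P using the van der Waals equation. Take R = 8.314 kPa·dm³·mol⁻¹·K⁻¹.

P = nRT/(V − nb) − a n²/V²
nRT/(V − nb) = (3.41)(8.314)(708)/(1.34 − 3.41×0.0169) = 20072/1.2824 = 15652 kPa
a n²/V² = (20.9)(3.41)²/(1.34)² = 135.35 kPa
P = 15652 − 135.35 = 15517 kPa

P ≈ 15517 kPa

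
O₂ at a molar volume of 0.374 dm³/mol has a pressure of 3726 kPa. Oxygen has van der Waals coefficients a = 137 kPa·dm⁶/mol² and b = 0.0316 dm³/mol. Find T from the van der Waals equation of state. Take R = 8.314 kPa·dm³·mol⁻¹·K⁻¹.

T ≈ 193.8 K

T = (P + a/V_m²)(V_m − b)/R
P + a/V_m² = 3726 + 137/(0.374)² = 4705.4 kPa
V_m − b = 0.374 − 0.0316 = 0.34240 dm³/mol
T = (4705.4)(0.34240)/8.314 = 193.8 K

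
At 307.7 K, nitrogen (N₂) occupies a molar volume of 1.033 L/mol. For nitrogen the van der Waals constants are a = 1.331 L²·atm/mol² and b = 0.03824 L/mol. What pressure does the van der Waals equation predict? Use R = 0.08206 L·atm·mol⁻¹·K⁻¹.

P ≈ 24.14 atm

P = RT/(V_m − b) − a/V_m²
RT/(V_m − b) = (0.08206)(307.7)/(1.033 − 0.03824) = 25.250/0.99476 = 25.383 atm
a/V_m² = 1.331/(1.033)² = 1.2473 atm
P = 25.383 − 1.2473 = 24.14 atm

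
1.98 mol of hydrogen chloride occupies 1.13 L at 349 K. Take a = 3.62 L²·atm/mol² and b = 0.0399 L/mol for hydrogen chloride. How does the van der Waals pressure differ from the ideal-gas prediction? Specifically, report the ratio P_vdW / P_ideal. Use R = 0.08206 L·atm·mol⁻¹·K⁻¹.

Ideal: P_ideal = nRT/V = (1.98)(0.08206)(349)/1.13 = 50.1815 atm
vdW: P = nRT/(V − nb) − a n²/V² = 56.7051/1.05100 − 14.1918/1.27690 = 53.9535 − 11.1143 = 42.8392 atm
Ratio = 42.8392/50.1815 = 0.8537

P_vdW / P_ideal ≈ 0.8537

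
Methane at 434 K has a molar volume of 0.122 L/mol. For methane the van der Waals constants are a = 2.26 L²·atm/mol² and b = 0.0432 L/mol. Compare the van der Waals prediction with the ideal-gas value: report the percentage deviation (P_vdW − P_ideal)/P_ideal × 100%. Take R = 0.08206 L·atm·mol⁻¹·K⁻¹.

Ideal: P_ideal = RT/V_m = (0.08206)(434)/0.122 = 291.918 atm
vdW: P = RT/(V_m − b) − a/V_m² = 35.6140/0.0788000 − 2.26/0.0148840 = 451.954 − 151.841 = 300.113 atm
% deviation = (300.113 − 291.918)/291.918 × 100% = 2.81%

2.81 %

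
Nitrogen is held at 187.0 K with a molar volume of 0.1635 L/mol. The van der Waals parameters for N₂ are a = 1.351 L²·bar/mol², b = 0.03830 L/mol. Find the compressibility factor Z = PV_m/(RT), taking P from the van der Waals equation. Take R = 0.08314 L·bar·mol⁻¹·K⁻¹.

P = RT/(V_m − b) − a/V_m² = (0.08314)(187.0)/(0.1635 − 0.03830) − 1.351/(0.1635)²
  = 15.547/0.12520 − 50.538 = 124.18 − 50.538 = 73.64 bar
Z = PV_m/(RT) = (73.64)(0.1635)/((0.08314)(187.0)) = 12.040/15.547 = 0.7744

Z ≈ 0.7744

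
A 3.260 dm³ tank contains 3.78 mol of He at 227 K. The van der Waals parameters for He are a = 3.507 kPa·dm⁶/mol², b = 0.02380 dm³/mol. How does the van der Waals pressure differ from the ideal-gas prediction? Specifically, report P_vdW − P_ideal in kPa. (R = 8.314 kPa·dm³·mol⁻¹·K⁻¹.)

ΔP ≈ 57.4 kPa

Ideal: P_ideal = nRT/V = (3.78)(8.314)(227)/3.260 = 2188.32 kPa
vdW: P = nRT/(V − nb) − a n²/V² = 7133.91/3.17004 − 50.1094/10.6276 = 2250.42 − 4.71503 = 2245.70 kPa
ΔP = 2245.70 − 2188.32 = 57.4 kPa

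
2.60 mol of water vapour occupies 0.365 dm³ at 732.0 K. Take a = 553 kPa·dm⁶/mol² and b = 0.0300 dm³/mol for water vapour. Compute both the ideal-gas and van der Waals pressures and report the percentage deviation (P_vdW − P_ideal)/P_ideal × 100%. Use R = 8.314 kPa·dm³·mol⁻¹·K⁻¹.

Ideal: P_ideal = nRT/V = (2.60)(8.314)(732.0)/0.365 = 43351.2 kPa
vdW: P = nRT/(V − nb) − a n²/V² = 15823.2/0.287000 − 3738.28/0.133225 = 55133.1 − 28059.9 = 27073.2 kPa
% deviation = (27073.2 − 43351.2)/43351.2 × 100% = -37.55%

-37.55 %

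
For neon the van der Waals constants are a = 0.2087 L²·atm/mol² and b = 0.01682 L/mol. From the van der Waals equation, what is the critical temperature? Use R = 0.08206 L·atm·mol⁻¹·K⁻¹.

T_c ≈ 44.80 K

For a van der Waals gas, T_c = 8a/(27Rb).
T_c = 8×0.2087/(27×0.08206×0.01682) = 1.6696/0.037267 = 44.80 K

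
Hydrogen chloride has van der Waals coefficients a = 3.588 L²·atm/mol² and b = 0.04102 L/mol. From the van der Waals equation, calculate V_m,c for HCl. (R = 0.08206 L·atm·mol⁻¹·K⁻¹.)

V_m,c ≈ 0.1231 L/mol

For a van der Waals gas, V_m,c = 3b.
V_m,c = 3×0.04102 = 0.1231 L/mol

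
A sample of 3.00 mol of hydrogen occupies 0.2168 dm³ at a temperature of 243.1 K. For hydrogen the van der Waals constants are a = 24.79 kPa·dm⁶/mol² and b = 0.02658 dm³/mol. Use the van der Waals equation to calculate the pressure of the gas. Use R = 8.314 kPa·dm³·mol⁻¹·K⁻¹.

P = nRT/(V − nb) − a n²/V²
nRT/(V − nb) = (3.00)(8.314)(243.1)/(0.2168 − 3.00×0.02658) = 6063.4/0.13706 = 44239 kPa
a n²/V² = (24.79)(3.00)²/(0.2168)² = 4746.8 kPa
P = 44239 − 4746.8 = 39492 kPa

P ≈ 39492 kPa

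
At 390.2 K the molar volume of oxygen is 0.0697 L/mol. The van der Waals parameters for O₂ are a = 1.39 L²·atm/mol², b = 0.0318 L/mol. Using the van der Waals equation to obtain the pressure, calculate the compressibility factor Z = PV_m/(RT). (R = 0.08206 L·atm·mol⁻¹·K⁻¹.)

Z ≈ 1.216

P = RT/(V_m − b) − a/V_m² = (0.08206)(390.2)/(0.0697 − 0.0318) − 1.39/(0.0697)²
  = 32.020/0.037900 − 286.12 = 844.85 − 286.12 = 558.73 atm
Z = PV_m/(RT) = (558.73)(0.0697)/((0.08206)(390.2)) = 38.943/32.020 = 1.216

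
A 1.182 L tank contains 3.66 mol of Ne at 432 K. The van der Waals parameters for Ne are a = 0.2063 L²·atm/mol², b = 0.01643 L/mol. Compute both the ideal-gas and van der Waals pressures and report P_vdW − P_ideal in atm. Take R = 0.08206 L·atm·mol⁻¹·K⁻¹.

Ideal: P_ideal = nRT/V = (3.66)(0.08206)(432)/1.182 = 109.769 atm
vdW: P = nRT/(V − nb) − a n²/V² = 129.747/1.12187 − 2.76351/1.39712 = 115.652 − 1.97800 = 113.674 atm
ΔP = 113.674 − 109.769 = 3.91 atm

ΔP ≈ 3.91 atm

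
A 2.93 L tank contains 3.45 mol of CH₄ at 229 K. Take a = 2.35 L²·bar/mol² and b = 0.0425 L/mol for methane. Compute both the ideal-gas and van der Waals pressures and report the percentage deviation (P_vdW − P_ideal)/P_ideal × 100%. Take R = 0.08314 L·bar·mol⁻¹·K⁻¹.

Ideal: P_ideal = nRT/V = (3.45)(0.08314)(229)/2.93 = 22.4180 bar
vdW: P = nRT/(V − nb) − a n²/V² = 65.6848/2.78338 − 27.9709/8.58490 = 23.5989 − 3.25815 = 20.3408 bar
% deviation = (20.3408 − 22.4180)/22.4180 × 100% = -9.27%

-9.27 %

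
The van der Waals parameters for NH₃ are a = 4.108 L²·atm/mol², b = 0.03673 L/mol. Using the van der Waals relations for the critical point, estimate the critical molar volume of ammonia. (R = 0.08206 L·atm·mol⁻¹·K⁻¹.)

V_m,c ≈ 0.1102 L/mol

For a van der Waals gas, V_m,c = 3b.
V_m,c = 3×0.03673 = 0.1102 L/mol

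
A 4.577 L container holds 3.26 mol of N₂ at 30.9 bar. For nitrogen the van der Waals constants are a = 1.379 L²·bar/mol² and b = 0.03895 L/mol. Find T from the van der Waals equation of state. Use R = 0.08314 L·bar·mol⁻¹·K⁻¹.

T = (P + a n²/V²)(V − nb)/(nR)
P + a n²/V² = 30.9 + (1.379)(3.26)²/(4.577)² = 31.600 bar
V − nb = 4.577 − (3.26)(0.03895) = 4.4500 L
T = (31.600)(4.4500)/((3.26)(0.08314)) = 518.8 K

T ≈ 518.8 K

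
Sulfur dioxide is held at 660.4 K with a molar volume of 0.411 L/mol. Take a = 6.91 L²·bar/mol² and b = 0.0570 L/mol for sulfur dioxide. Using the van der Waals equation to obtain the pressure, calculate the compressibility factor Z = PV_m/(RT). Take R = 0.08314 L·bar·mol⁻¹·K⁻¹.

Z ≈ 0.8548

P = RT/(V_m − b) − a/V_m² = (0.08314)(660.4)/(0.411 − 0.0570) − 6.91/(0.411)²
  = 54.906/0.35400 − 40.907 = 155.10 − 40.907 = 114.19 bar
Z = PV_m/(RT) = (114.19)(0.411)/((0.08314)(660.4)) = 46.932/54.906 = 0.8548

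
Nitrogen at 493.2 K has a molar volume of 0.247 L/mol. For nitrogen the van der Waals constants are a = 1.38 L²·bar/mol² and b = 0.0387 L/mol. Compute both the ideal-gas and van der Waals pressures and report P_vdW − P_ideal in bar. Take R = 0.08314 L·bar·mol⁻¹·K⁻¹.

Ideal: P_ideal = RT/V_m = (0.08314)(493.2)/0.247 = 166.011 bar
vdW: P = RT/(V_m − b) − a/V_m² = 41.0046/0.208300 − 1.38/0.0610090 = 196.854 − 22.6196 = 174.234 bar
ΔP = 174.234 − 166.011 = 8.22 bar

ΔP ≈ 8.22 bar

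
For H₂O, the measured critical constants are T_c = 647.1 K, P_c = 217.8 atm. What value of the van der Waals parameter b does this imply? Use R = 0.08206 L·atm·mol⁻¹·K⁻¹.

From T_c = 8a/(27Rb) and P_c = a/(27b²): b = R T_c/(8 P_c).
b = (0.08206)(647.1)/(8×217.8) = 53.101/1742.4 = 0.03048 L/mol

b ≈ 0.03048 L/mol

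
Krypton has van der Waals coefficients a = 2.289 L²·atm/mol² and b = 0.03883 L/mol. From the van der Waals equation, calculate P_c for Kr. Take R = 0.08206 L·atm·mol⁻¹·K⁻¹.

For a van der Waals gas, P_c = a/(27b²).
P_c = 2.289/(27×(0.03883)²) = 2.289/0.040710 = 56.23 atm

P_c ≈ 56.23 atm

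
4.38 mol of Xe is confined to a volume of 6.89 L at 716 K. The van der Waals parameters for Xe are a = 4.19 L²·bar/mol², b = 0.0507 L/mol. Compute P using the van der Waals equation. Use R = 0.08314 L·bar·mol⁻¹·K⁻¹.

P ≈ 37.41 bar

P = nRT/(V − nb) − a n²/V²
nRT/(V − nb) = (4.38)(0.08314)(716)/(6.89 − 4.38×0.0507) = 260.73/6.6679 = 39.102 bar
a n²/V² = (4.19)(4.38)²/(6.89)² = 1.6933 bar
P = 39.102 − 1.6933 = 37.41 bar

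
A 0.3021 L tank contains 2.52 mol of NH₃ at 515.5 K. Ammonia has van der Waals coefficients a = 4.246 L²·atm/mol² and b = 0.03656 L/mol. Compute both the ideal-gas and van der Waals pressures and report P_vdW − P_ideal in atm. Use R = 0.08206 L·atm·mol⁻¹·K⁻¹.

ΔP ≈ -140.6 atm

Ideal: P_ideal = nRT/V = (2.52)(0.08206)(515.5)/0.3021 = 352.866 atm
vdW: P = nRT/(V − nb) − a n²/V² = 106.601/0.209969 − 26.9638/0.0912644 = 507.699 − 295.447 = 212.252 atm
ΔP = 212.252 − 352.866 = -140.6 atm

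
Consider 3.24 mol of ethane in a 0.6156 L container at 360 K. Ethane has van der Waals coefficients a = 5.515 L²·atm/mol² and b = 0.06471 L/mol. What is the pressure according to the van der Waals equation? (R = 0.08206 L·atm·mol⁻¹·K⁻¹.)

P = nRT/(V − nb) − a n²/V²
nRT/(V − nb) = (3.24)(0.08206)(360)/(0.6156 − 3.24×0.06471) = 95.715/0.40594 = 235.79 atm
a n²/V² = (5.515)(3.24)²/(0.6156)² = 152.77 atm
P = 235.79 − 152.77 = 83.02 atm

P ≈ 83.02 atm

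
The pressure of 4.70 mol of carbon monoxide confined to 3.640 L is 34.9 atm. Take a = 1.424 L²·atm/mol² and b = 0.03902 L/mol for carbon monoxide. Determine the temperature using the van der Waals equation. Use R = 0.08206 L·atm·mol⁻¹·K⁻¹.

T = (P + a n²/V²)(V − nb)/(nR)
P + a n²/V² = 34.9 + (1.424)(4.70)²/(3.640)² = 37.274 atm
V − nb = 3.640 − (4.70)(0.03902) = 3.4566 L
T = (37.274)(3.4566)/((4.70)(0.08206)) = 334.1 K

T ≈ 334.1 K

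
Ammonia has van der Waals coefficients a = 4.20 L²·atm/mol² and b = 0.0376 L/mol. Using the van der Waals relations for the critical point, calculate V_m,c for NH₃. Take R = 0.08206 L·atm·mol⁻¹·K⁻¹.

For a van der Waals gas, V_m,c = 3b.
V_m,c = 3×0.0376 = 0.1128 L/mol

V_m,c ≈ 0.1128 L/mol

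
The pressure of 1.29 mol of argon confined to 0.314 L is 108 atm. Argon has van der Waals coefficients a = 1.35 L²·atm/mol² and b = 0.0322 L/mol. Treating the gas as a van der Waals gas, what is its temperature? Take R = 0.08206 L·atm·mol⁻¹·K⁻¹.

T = (P + a n²/V²)(V − nb)/(nR)
P + a n²/V² = 108 + (1.35)(1.29)²/(0.314)² = 130.79 atm
V − nb = 0.314 − (1.29)(0.0322) = 0.27246 L
T = (130.79)(0.27246)/((1.29)(0.08206)) = 336.6 K

T ≈ 336.6 K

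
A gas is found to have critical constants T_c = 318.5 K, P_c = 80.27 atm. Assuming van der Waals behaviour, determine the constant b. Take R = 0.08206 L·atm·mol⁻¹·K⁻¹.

From T_c = 8a/(27Rb) and P_c = a/(27b²): b = R T_c/(8 P_c).
b = (0.08206)(318.5)/(8×80.27) = 26.136/642.16 = 0.04070 L/mol

b ≈ 0.04070 L/mol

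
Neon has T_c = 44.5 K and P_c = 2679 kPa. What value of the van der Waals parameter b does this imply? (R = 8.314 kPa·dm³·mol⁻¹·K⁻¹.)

b ≈ 0.01726 dm³/mol

From T_c = 8a/(27Rb) and P_c = a/(27b²): b = R T_c/(8 P_c).
b = (8.314)(44.5)/(8×2679) = 369.97/21432 = 0.01726 dm³/mol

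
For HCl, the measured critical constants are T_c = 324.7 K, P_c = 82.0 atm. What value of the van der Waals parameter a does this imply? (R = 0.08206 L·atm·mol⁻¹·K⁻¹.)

a ≈ 3.653 L²·atm/mol²

From T_c = 8a/(27Rb) and P_c = a/(27b²): a = 27 R² T_c²/(64 P_c).
a = 27×(0.08206)²×(324.7)²/(64×82.0) = 19169/5248.0 = 3.653 L²·atm/mol²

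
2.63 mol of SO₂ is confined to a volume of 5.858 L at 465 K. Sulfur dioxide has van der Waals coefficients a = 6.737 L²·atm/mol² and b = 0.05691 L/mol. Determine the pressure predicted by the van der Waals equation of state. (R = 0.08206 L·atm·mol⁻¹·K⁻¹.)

P = nRT/(V − nb) − a n²/V²
nRT/(V − nb) = (2.63)(0.08206)(465)/(5.858 − 2.63×0.05691) = 100.36/5.7083 = 17.581 atm
a n²/V² = (6.737)(2.63)²/(5.858)² = 1.3579 atm
P = 17.581 − 1.3579 = 16.22 atm

P ≈ 16.22 atm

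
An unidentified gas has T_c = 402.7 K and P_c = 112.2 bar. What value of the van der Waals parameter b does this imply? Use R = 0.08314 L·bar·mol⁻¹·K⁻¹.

From T_c = 8a/(27Rb) and P_c = a/(27b²): b = R T_c/(8 P_c).
b = (0.08314)(402.7)/(8×112.2) = 33.480/897.60 = 0.03730 L/mol

b ≈ 0.03730 L/mol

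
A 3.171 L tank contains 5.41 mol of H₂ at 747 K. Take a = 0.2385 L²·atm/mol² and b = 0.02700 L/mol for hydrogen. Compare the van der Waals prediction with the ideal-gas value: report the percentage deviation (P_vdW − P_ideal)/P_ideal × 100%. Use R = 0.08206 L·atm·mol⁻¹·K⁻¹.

4.17 %

Ideal: P_ideal = nRT/V = (5.41)(0.08206)(747)/3.171 = 104.581 atm
vdW: P = nRT/(V − nb) − a n²/V² = 331.627/3.02493 − 6.98044/10.0552 = 109.631 − 0.694212 = 108.937 atm
% deviation = (108.937 − 104.581)/104.581 × 100% = 4.17%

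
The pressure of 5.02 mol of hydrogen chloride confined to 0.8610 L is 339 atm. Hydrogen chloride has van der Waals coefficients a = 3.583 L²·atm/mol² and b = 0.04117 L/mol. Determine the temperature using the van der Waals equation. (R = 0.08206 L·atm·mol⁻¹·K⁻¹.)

T ≈ 731.9 K

T = (P + a n²/V²)(V − nb)/(nR)
P + a n²/V² = 339 + (3.583)(5.02)²/(0.8610)² = 460.80 atm
V − nb = 0.8610 − (5.02)(0.04117) = 0.65433 L
T = (460.80)(0.65433)/((5.02)(0.08206)) = 731.9 K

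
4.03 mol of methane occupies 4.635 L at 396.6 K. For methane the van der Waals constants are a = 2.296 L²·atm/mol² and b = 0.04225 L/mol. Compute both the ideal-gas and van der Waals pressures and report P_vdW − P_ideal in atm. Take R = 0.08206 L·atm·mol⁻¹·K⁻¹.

ΔP ≈ -0.657 atm

Ideal: P_ideal = nRT/V = (4.03)(0.08206)(396.6)/4.635 = 28.2969 atm
vdW: P = nRT/(V − nb) − a n²/V² = 131.156/4.46473 − 37.2891/21.4832 = 29.3760 − 1.73573 = 27.6403 atm
ΔP = 27.6403 − 28.2969 = -0.657 atm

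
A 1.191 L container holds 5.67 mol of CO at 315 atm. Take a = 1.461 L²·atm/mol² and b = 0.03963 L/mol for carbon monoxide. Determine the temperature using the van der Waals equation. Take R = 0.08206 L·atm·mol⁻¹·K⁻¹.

T ≈ 723.0 K

T = (P + a n²/V²)(V − nb)/(nR)
P + a n²/V² = 315 + (1.461)(5.67)²/(1.191)² = 348.11 atm
V − nb = 1.191 − (5.67)(0.03963) = 0.96630 L
T = (348.11)(0.96630)/((5.67)(0.08206)) = 723.0 K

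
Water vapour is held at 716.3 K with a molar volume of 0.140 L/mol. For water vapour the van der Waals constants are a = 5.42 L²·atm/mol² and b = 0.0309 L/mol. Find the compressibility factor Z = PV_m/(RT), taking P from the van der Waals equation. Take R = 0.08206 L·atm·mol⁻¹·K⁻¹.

P = RT/(V_m − b) − a/V_m² = (0.08206)(716.3)/(0.140 − 0.0309) − 5.42/(0.140)²
  = 58.780/0.10910 − 276.53 = 538.77 − 276.53 = 262.24 atm
Z = PV_m/(RT) = (262.24)(0.140)/((0.08206)(716.3)) = 36.714/58.780 = 0.6246

Z ≈ 0.6246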